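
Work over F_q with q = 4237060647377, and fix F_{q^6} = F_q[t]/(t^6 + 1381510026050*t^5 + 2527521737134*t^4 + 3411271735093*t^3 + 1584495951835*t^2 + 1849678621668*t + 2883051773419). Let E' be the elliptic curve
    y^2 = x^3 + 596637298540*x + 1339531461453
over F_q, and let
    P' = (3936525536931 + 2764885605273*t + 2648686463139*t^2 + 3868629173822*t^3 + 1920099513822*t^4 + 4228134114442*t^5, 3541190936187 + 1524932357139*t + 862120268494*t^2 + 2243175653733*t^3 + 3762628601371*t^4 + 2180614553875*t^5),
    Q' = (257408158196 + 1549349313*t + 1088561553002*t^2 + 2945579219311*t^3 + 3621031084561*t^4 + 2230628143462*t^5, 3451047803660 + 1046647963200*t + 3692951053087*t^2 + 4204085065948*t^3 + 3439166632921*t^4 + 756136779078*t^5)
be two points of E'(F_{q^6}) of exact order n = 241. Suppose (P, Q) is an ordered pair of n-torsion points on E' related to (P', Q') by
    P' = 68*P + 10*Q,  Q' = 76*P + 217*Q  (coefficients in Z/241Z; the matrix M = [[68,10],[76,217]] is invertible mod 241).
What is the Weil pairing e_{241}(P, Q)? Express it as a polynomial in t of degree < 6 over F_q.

Under M = [[68,10],[76,217]] in GL_2(Z/241), e_{241}(P',Q') = e_{241}(P,Q)^(68*217-10*76 mod 241).
So e_{241}(P,Q) = e_{241}(P',Q')^{67}, since 18*67 = 1 mod 241.
Run Miller on y^2=x^3+596637298540*x+1339531461453 over F_{4237060647377}: ladder 11110001 (8 bits); e = f_P(D_Q)/f_Q(D_P).
f_P(D_Q)/f_Q(D_P) = 2774602407023 + 617336012186*t + 2951889125770*t^2 + 322546702157*t^3 + 436903232714*t^4 + 2792099851270*t^5.
e_{241}(P,Q) = (2774602407023 + 617336012186*t + 2951889125770*t^2 + 322546702157*t^3 + 436903232714*t^4 + 2792099851270*t^5)^{67} = 3578960040722 + 1275555069277*t + 1890382568568*t^2 + 3436705606705*t^3 + 3209960996006*t^4 + 1249725312955*t^5.

3578960040722 + 1275555069277*t + 1890382568568*t^2 + 3436705606705*t^3 + 3209960996006*t^4 + 1249725312955*t^5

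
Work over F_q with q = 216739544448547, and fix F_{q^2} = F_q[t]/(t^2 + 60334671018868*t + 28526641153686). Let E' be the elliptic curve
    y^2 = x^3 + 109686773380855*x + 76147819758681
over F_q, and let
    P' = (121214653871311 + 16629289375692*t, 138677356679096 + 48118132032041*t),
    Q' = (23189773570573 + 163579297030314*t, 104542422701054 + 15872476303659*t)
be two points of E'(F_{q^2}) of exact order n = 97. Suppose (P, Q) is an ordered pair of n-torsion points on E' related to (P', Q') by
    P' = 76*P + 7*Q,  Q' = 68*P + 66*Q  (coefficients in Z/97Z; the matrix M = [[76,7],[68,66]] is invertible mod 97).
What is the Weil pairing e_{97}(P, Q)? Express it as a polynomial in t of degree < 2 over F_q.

143508605598844 + 114303097501677*t

Since e_{97}(P,P)=e_{97}(Q,Q)=1 and e_{97}(Q,P)=e_{97}(P,Q)^{-1}, expanding e_{97}(76*P + 7*Q,68*P + 66*Q) leaves e(P,Q)^det(M).
Inverting 78 mod 97: 51. Thus e_{97}(P,Q) = e(P',Q')^{51}.
Double-and-add over 1100001: 7-1 doublings, 3-1 additions; each step l_{T,T}/v_{2T} or l_{T,P'}/v at Q'+S for random S.
e_{97}(P',Q') = 50056731224255 + 47186027512662*t.
Raise to 51: e(P,Q) = 143508605598844 + 114303097501677*t in mu_{97}.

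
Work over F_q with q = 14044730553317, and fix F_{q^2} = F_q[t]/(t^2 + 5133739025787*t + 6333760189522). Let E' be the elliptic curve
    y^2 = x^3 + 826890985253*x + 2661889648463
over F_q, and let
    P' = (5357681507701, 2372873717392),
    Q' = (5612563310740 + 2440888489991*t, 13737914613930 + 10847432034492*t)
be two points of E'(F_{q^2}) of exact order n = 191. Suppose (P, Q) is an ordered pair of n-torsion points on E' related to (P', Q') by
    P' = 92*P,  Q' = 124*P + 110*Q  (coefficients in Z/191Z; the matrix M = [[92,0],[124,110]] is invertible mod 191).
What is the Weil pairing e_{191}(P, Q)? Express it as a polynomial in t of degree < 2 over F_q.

1958252788714 + 8645441157453*t

e_{191}(aP+bQ,cP+dQ) = e_{191}(P,Q)^(ad-bc); with (a,b,c,d)=(92,0,124,110) this gives the det-191 law.
So e_{191}(P,Q) = e_{191}(P',Q')^{127}, since 188*127 = 1 mod 191.
n = 191 = (10111111)_2 (8 bits, wt 7); accumulate f_{191,P'}(Q'+S)/f_{191,P'}(S) along the 7-step ladder.
The quotient is 690483072092 + 1343984380211*t.
Finally e_{191}(P,Q) = 1958252788714 + 8645441157453*t.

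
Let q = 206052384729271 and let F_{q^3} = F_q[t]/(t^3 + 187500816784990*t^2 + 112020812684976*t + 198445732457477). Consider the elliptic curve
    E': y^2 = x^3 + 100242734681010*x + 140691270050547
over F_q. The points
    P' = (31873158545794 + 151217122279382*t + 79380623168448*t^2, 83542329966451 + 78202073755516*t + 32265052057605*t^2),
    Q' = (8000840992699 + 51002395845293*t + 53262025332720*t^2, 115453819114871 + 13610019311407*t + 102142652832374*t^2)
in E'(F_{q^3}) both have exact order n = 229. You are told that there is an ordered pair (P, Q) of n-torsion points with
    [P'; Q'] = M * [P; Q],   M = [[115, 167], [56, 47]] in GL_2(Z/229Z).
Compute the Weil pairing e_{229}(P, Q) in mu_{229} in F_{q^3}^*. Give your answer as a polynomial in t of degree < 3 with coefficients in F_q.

140018779711513 + 71967717116547*t + 76130218039043*t^2

e_{229} is bilinear + alternating on E[229], so e_{229}(115*P + 167*Q, 56*P + 47*Q) = e_{229}(P,Q)^(115*47-167*56).
det M = 115*47 - 167*56 = -3947 = 175 (mod 229); 175^{-1} = 106 (mod 229).
Double-and-add over 11100101: 8-1 doublings, 5-1 additions; each step l_{T,T}/v_{2T} or l_{T,P'}/v at Q'+S for random S.
e_{229}(P',Q') = 96378149356432 + 185914462225599*t + 138500597332561*t^2.
Thus e_{229}(P,Q) = 140018779711513 + 71967717116547*t + 76130218039043*t^2.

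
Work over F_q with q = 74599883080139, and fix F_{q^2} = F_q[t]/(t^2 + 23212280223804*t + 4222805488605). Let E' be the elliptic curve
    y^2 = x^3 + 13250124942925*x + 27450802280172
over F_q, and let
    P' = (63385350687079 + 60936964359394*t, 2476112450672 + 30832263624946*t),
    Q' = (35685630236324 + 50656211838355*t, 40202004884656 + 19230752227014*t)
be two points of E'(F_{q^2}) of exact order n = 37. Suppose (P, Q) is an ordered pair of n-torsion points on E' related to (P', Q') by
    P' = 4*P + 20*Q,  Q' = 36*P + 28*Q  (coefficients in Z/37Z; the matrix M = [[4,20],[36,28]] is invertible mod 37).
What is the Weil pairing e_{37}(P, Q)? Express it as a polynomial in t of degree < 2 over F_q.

34546355562884 + 45549297829993*t

e_{37}(aP+bQ,cP+dQ) = e_{37}(P,Q)^(ad-bc); with (a,b,c,d)=(4,20,36,28) this gives the det-37 law.
det M = 4*28 - 20*36 = -608 = 21 (mod 37); 21^{-1} = 30 (mod 37).
Run Miller on y^2=x^3+13250124942925*x+27450802280172 over F_{74599883080139}: ladder 100101 (6 bits); e = f_P(D_Q)/f_Q(D_P).
f_P(D_Q)/f_Q(D_P) = 71345862065083 + 6822429338363*t.
Thus e_{37}(P,Q) = 34546355562884 + 45549297829993*t.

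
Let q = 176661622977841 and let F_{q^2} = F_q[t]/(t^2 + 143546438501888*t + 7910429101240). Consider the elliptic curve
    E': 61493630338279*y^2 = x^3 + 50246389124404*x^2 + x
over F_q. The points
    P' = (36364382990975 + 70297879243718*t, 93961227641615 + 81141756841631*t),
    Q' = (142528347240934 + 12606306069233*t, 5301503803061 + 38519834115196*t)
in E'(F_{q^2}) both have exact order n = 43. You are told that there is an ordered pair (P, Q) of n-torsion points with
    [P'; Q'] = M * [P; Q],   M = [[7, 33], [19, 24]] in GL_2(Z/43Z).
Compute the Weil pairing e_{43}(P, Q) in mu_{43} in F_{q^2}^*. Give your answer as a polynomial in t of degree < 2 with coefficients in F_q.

15934209211763 + 173814515305055*t

e_{43}(aP+bQ,cP+dQ) = e_{43}(P,Q)^(ad-bc); with (a,b,c,d)=(7,33,19,24) this gives the det-43 law.
det(M) mod 43 = 14; its inverse in (Z/43)^* is 40 (check: 14*40 mod 43 = 1).
(x,y)|->(44430124642738x+12448302463659,44430124642738y) sends E' to y^2=x^3+18591081496719*x+75151227049826.
6-bit Miller (101011) on E'/F_{176661622977841} with a'=18591081496719, b'=75151227049826: accumulate tangent/chord ratios at Q'+S and P'+S'.
Result: e(P',Q') = 61087632797061 + 173214960178907*t.
Hence e(P,Q) = 15934209211763 + 173814515305055*t in F_{176661622977841^2}^*.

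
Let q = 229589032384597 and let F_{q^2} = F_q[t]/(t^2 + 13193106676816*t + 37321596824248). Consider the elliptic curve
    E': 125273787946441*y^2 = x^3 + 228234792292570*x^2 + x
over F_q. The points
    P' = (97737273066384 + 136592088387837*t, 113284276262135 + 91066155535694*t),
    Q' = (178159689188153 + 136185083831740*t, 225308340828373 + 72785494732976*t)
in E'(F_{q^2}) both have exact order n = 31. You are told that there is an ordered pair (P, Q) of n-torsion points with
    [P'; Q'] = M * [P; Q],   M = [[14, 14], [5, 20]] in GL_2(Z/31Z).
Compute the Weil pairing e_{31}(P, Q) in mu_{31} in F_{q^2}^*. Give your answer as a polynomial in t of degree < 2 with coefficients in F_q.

Since e_{31}(P,P)=e_{31}(Q,Q)=1 and e_{31}(Q,P)=e_{31}(P,Q)^{-1}, expanding e_{31}(14*P + 14*Q,5*P + 20*Q) leaves e(P,Q)^det(M).
Hence e(P,Q) = e(P',Q')^{22} where 22 = 24^{-1} mod 31.
Undo Montgomery via alpha=108339419482747, beta=53237971275505: (a',b')=(0,135277473331538) over F_{229589032384597}.
Build f_{31,P'} and f_{31,Q'} via the 5-bit ladder of 31=11111_2; evaluate at shifted divisors; quotient in F_{229589032384597^2}.
e_{31}(P',Q') = 82455641189842 + 198984340734108*t.
Hence e(P,Q) = 38699355619097 + 60864152109953*t in F_{229589032384597^2}^*.

38699355619097 + 60864152109953*t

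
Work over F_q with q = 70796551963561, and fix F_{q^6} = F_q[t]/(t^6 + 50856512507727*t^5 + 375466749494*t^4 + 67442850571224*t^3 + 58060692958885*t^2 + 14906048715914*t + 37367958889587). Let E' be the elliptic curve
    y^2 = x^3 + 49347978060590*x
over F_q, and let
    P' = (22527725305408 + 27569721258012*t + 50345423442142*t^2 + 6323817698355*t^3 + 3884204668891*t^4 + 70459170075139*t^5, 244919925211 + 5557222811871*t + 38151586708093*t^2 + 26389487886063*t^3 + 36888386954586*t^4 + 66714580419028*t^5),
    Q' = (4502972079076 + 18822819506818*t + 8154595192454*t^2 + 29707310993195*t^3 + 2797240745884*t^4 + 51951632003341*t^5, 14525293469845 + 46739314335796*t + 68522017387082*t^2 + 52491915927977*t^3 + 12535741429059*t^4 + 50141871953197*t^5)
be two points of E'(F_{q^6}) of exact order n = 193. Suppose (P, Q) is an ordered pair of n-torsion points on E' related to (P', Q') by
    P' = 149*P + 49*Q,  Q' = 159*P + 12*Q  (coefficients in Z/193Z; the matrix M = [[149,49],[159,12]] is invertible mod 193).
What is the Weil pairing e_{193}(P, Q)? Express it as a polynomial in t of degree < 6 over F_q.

e_{193}(aP+bQ,cP+dQ) = e_{193}(P,Q)^(ad-bc); with (a,b,c,d)=(149,49,159,12) this gives the det-193 law.
Inverting 173 mod 193: 164. Thus e_{193}(P,Q) = e(P',Q')^{164}.
Build f_{193,P'} and f_{193,Q'} via the 8-bit ladder of 193=11000001_2; evaluate at shifted divisors; quotient in F_{70796551963561^6}.
Result: e(P',Q') = 7611536148066 + 13047705598420*t + 20889197903024*t^2 + 16816491054919*t^3 + 20778646730214*t^4 + 66006297646658*t^5.
Hence e(P,Q) = 69008839976780 + 15783450257876*t + 29334575061477*t^2 + 22892172299305*t^3 + 29037583163462*t^4 + 59749543691478*t^5 in F_{70796551963561^6}^*.

69008839976780 + 15783450257876*t + 29334575061477*t^2 + 22892172299305*t^3 + 29037583163462*t^4 + 59749543691478*t^5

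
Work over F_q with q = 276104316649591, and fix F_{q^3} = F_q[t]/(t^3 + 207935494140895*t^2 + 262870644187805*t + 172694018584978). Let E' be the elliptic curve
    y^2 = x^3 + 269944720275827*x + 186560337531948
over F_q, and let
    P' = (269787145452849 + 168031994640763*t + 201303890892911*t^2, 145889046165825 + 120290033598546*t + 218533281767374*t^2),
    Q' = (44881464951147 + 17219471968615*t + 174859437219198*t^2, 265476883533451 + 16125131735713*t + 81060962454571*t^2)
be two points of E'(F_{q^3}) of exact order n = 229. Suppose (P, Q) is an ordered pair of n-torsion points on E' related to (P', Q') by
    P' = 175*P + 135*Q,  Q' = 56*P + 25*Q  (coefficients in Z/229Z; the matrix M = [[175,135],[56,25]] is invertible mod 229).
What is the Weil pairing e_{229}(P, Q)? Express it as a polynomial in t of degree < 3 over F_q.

Since e_{229}(P,P)=e_{229}(Q,Q)=1 and e_{229}(Q,P)=e_{229}(P,Q)^{-1}, expanding e_{229}(175*P + 135*Q,56*P + 25*Q) leaves e(P,Q)^det(M).
Hence e(P,Q) = e(P',Q')^{120} where 120 = 21^{-1} mod 229.
n = 229 = (11100101)_2 (8 bits, wt 5); accumulate f_{229,P'}(Q'+S)/f_{229,P'}(S) along the 7-step ladder.
Miller gives e_{229}(P',Q') = 37086713952349 + 273733592008218*t + 48250280299376*t^2 in F_{276104316649591^3}.
Hence e(P,Q) = 193954227114587 + 34407295498177*t + 233516480957056*t^2 in F_{276104316649591^3}^*.

193954227114587 + 34407295498177*t + 233516480957056*t^2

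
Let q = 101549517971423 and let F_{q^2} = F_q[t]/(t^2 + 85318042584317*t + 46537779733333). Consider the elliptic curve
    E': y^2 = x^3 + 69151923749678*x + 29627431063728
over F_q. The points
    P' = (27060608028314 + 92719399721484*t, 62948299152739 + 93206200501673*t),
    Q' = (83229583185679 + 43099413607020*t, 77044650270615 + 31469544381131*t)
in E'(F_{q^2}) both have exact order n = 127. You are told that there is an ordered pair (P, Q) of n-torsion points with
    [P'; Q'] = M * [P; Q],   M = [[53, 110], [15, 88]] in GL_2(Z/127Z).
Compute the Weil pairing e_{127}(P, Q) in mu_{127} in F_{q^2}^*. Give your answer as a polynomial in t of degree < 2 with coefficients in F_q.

19480293423639 + 61168703749196*t

e_{127} is bilinear + alternating on E[127], so e_{127}(53*P + 110*Q, 15*P + 88*Q) = e_{127}(P,Q)^(53*88-110*15).
So e_{127}(P,Q) = e_{127}(P',Q')^{56}, since 93*56 = 1 mod 127.
Build f_{127,P'} and f_{127,Q'} via the 7-bit ladder of 127=1111111_2; evaluate at shifted divisors; quotient in F_{101549517971423^2}.
Miller gives e_{127}(P',Q') = 76825550784511 + 70157667085195*t in F_{101549517971423^2}.
e_{127}(P,Q) = (76825550784511 + 70157667085195*t)^{56} = 19480293423639 + 61168703749196*t.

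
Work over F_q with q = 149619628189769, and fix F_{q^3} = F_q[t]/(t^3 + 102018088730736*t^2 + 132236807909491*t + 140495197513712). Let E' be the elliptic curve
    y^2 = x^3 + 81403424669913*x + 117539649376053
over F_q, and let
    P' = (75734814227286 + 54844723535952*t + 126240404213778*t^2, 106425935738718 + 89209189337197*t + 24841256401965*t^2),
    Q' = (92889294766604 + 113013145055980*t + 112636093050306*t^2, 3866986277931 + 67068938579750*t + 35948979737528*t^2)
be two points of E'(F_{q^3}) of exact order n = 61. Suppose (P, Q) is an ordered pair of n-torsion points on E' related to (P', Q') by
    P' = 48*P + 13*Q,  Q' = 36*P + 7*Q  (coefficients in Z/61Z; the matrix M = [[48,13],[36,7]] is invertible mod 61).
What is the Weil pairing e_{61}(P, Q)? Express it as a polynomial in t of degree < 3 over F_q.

Alternating bilinearity on E[61] (values in mu_{61} in F_{149619628189769^3}) gives e(P',Q') = e(P,Q)^det(M).
48*7 - 13*36 = -132; reduced mod 61: det = 51, inverse 6.
6-bit Miller (111101) on E'/F_{149619628189769} with a'=81403424669913, b'=117539649376053: accumulate tangent/chord ratios at Q'+S and P'+S'.
e_{61}(P',Q') = 45900006894733 + 92683985348752*t + 47486071874284*t^2.
Thus e_{61}(P,Q) = 68328320479861 + 75485611282592*t + 114743874197072*t^2.

68328320479861 + 75485611282592*t + 114743874197072*t^2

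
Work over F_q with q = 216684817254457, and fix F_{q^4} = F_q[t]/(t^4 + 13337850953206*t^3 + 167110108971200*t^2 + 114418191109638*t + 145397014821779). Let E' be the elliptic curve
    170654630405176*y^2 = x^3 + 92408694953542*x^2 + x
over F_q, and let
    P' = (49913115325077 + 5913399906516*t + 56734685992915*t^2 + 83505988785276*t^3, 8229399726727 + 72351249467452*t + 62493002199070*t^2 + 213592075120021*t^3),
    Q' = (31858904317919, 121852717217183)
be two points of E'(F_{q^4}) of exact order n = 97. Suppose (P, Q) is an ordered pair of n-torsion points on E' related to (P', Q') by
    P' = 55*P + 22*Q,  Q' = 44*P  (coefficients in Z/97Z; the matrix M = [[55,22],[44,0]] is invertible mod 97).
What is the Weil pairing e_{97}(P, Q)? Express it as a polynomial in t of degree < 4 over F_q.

51940290904119 + 135852271420068*t + 24847444204592*t^2 + 91971942099123*t^3

The 97-Weil pairing on E[97] over F_{216684817254457} is alternating-bilinear: e_{97}(P',Q') = e_{97}(P,Q)^det(M).
So e_{97}(P,Q) = e_{97}(P',Q')^{49}, since 2*49 = 1 mod 97.
Set x_W=29870957632473*u+211262780682869, y_W=29870957632473*v; then E': y_W^2=x_W^3+66673467945301.
Run Miller on y^2=x^3+66673467945301 over F_{216684817254457}: ladder 1100001 (7 bits); e = f_P(D_Q)/f_Q(D_P).
f_P(D_Q)/f_Q(D_P) = 175174339125909 + 161931663905284*t + 54910434400197*t^2 + 186744572031632*t^3.
Raise to 49: e(P,Q) = 51940290904119 + 135852271420068*t + 24847444204592*t^2 + 91971942099123*t^3 in mu_{97}.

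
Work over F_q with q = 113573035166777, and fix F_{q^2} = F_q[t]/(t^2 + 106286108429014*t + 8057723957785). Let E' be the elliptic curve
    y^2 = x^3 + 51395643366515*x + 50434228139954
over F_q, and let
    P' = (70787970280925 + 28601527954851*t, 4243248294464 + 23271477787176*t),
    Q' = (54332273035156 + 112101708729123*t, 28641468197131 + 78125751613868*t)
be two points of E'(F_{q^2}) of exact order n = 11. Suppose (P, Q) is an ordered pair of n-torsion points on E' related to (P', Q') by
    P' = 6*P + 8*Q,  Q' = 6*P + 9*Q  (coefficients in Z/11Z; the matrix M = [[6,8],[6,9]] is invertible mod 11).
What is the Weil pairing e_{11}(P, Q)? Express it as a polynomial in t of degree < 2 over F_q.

Since e_{11}(P,P)=e_{11}(Q,Q)=1 and e_{11}(Q,P)=e_{11}(P,Q)^{-1}, expanding e_{11}(6*P + 8*Q,6*P + 9*Q) leaves e(P,Q)^det(M).
6*9 - 8*6 = 6; reduced mod 11: det = 6, inverse 2.
Run Miller on y^2=x^3+51395643366515*x+50434228139954 over F_{113573035166777}: ladder 1011 (4 bits); e = f_P(D_Q)/f_Q(D_P).
f_P(D_Q)/f_Q(D_P) = 105101951288820 + 102453262759708*t.
Raise to 2: e(P,Q) = 24292349504280 + 104663950435932*t in mu_{11}.

24292349504280 + 104663950435932*t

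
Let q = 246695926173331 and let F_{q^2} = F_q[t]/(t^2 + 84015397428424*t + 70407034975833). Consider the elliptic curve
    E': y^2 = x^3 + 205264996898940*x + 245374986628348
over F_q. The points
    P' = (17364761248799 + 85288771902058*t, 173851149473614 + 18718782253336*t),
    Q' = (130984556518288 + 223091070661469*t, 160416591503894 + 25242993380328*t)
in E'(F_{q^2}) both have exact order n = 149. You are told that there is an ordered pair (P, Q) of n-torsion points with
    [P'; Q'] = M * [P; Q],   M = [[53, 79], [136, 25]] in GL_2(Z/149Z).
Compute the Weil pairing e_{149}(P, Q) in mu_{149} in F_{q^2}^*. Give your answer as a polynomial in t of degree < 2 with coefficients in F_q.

109011289849400 + 162929733754613*t

The 149-Weil pairing on E[149] over F_{246695926173331} is alternating-bilinear: e_{149}(P',Q') = e_{149}(P,Q)^det(M).
Hence e(P,Q) = e(P',Q')^{135} where 135 = 117^{-1} mod 149.
Build f_{149,P'} and f_{149,Q'} via the 8-bit ladder of 149=10010101_2; evaluate at shifted divisors; quotient in F_{246695926173331^2}.
Result: e(P',Q') = 59563117310830 + 229414131301672*t.
Hence e(P,Q) = 109011289849400 + 162929733754613*t in F_{246695926173331^2}^*.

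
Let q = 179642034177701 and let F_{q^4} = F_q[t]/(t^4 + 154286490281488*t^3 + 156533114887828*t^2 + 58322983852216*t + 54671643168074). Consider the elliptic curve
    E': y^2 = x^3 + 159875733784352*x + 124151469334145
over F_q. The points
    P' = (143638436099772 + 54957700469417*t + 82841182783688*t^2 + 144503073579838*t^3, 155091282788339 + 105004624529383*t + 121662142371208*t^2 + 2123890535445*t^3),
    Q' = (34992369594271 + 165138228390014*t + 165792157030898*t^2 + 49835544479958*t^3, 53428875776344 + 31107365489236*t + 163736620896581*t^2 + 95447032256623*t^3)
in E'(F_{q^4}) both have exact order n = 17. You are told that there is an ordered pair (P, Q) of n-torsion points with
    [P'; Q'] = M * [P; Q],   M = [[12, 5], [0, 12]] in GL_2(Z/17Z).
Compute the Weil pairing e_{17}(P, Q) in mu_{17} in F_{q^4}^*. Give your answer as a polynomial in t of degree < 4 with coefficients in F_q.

The 17-Weil pairing on E[17] over F_{179642034177701} is alternating-bilinear: e_{17}(P',Q') = e_{17}(P,Q)^det(M).
det(M) mod 17 = 8; its inverse in (Z/17)^* is 15 (check: 8*15 mod 17 = 1).
Build f_{17,P'} and f_{17,Q'} via the 5-bit ladder of 17=10001_2; evaluate at shifted divisors; quotient in F_{179642034177701^4}.
Miller gives e_{17}(P',Q') = 153850764896263 + 6931059311185*t + 107910318952327*t^2 + 88356232960897*t^3 in F_{179642034177701^4}.
Hence e(P,Q) = 102626641910666 + 106581717005329*t + 99081053195434*t^2 + 60150276140206*t^3 in F_{179642034177701^4}^*.

102626641910666 + 106581717005329*t + 99081053195434*t^2 + 60150276140206*t^3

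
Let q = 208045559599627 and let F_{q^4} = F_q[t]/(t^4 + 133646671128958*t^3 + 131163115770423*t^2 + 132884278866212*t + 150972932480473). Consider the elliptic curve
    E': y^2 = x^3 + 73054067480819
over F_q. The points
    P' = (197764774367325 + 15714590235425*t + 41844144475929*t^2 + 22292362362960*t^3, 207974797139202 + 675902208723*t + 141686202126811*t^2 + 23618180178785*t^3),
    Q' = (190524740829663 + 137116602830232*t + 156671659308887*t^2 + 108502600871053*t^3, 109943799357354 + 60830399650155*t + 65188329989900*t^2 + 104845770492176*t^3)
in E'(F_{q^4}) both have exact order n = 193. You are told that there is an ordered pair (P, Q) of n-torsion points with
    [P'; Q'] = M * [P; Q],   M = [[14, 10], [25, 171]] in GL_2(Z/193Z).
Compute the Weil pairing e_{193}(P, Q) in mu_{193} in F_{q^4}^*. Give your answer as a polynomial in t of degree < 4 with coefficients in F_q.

142008574967674 + 144800824208022*t + 169012185056171*t^2 + 73089569631317*t^3

The 193-Weil pairing on E[193] over F_{208045559599627} is alternating-bilinear: e_{193}(P',Q') = e_{193}(P,Q)^det(M).
14*171 - 10*25 = 2144; reduced mod 193: det = 21, inverse 46.
Run Miller on y^2=x^3+73054067480819 over F_{208045559599627}: ladder 11000001 (8 bits); e = f_P(D_Q)/f_Q(D_P).
The quotient is 50016261511515 + 102672088909543*t + 59376116734813*t^2 + 121398892883991*t^3.
Thus e_{193}(P,Q) = 142008574967674 + 144800824208022*t + 169012185056171*t^2 + 73089569631317*t^3.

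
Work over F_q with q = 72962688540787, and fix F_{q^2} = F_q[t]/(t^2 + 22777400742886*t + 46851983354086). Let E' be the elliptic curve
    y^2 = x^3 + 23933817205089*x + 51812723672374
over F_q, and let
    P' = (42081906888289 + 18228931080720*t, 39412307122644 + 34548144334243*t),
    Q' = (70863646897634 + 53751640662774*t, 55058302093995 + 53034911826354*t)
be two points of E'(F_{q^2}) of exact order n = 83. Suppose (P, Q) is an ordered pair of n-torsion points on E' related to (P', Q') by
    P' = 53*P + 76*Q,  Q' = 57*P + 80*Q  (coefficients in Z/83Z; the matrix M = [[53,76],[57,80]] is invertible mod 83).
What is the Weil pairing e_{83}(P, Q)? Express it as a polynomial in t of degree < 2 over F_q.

6706369146827 + 66013221312620*t

Under M = [[53,76],[57,80]] in GL_2(Z/83), e_{83}(P',Q') = e_{83}(P,Q)^(53*80-76*57 mod 83).
det(M) mod 83 = 74; its inverse in (Z/83)^* is 46 (check: 74*46 mod 83 = 1).
n = 83 = (1010011)_2 (7 bits, wt 4); accumulate f_{83,P'}(Q'+S)/f_{83,P'}(S) along the 6-step ladder.
f_P(D_Q)/f_Q(D_P) = 54268984642353 + 35329864458773*t.
Hence e(P,Q) = 6706369146827 + 66013221312620*t in F_{72962688540787^2}^*.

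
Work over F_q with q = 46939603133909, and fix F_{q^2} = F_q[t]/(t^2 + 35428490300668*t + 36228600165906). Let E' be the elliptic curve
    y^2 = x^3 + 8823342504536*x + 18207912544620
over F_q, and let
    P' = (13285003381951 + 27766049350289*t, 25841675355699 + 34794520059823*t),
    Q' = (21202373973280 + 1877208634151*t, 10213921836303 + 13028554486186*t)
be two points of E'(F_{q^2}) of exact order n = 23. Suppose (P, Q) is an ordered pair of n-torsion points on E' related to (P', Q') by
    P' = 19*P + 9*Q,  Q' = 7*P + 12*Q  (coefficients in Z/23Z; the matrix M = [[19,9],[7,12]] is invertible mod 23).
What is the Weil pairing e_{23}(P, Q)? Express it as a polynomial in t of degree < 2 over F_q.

20408402848050 + 38800337108929*t

The 23-Weil pairing on E[23] over F_{46939603133909} is alternating-bilinear: e_{23}(P',Q') = e_{23}(P,Q)^det(M).
Hence e(P,Q) = e(P',Q')^{6} where 6 = 4^{-1} mod 23.
5-bit Miller (10111) on E'/F_{46939603133909} with a'=8823342504536, b'=18207912544620: accumulate tangent/chord ratios at Q'+S and P'+S'.
e_{23}(P',Q') = 21459137253762 + 22034599523459*t.
e_{23}(P,Q) = (21459137253762 + 22034599523459*t)^{6} = 20408402848050 + 38800337108929*t.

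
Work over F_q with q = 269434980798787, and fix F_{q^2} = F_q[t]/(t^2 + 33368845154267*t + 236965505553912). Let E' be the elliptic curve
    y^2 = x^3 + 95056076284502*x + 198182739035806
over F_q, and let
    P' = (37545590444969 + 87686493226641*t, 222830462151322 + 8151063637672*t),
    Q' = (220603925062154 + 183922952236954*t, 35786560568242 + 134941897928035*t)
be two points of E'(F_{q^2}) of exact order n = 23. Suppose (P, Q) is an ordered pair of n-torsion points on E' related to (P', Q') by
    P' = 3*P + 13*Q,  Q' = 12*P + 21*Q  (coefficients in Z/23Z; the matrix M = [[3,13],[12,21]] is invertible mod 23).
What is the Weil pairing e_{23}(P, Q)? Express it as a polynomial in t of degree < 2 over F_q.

e_{23} is bilinear + alternating on E[23], so e_{23}(3*P + 13*Q, 12*P + 21*Q) = e_{23}(P,Q)^(3*21-13*12).
3*21 - 13*12 = -93; reduced mod 23: det = 22, inverse 22.
Double-and-add over 10111: 5-1 doublings, 4-1 additions; each step l_{T,T}/v_{2T} or l_{T,P'}/v at Q'+S for random S.
So e_{23}(P',Q') = 246083951268052 + 90095144395873*t.
Hence e(P,Q) = 212985169152547 + 179339836402914*t in F_{269434980798787^2}^*.

212985169152547 + 179339836402914*t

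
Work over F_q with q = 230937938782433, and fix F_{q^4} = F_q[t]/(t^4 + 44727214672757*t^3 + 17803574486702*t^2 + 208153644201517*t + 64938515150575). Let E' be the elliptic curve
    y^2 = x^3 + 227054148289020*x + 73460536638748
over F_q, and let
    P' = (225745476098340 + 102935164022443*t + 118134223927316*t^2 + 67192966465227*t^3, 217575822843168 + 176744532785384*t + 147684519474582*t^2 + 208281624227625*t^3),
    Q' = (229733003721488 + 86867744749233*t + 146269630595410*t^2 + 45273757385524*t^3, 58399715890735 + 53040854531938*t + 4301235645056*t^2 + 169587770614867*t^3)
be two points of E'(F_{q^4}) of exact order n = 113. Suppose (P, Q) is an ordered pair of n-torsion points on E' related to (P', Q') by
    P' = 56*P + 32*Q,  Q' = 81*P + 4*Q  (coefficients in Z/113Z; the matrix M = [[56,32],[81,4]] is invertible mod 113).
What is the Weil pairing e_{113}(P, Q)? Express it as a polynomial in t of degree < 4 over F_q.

e_{113} is bilinear + alternating on E[113], so e_{113}(56*P + 32*Q, 81*P + 4*Q) = e_{113}(P,Q)^(56*4-32*81).
det M = 56*4 - 32*81 = -2368 = 5 (mod 113); 5^{-1} = 68 (mod 113).
Double-and-add over 1110001: 7-1 doublings, 4-1 additions; each step l_{T,T}/v_{2T} or l_{T,P'}/v at Q'+S for random S.
So e_{113}(P',Q') = 193860683986329 + 19053397824339*t + 203397093134893*t^2 + 154739603172799*t^3.
Hence e(P,Q) = 155414289823928 + 219292505199851*t + 190872904598989*t^2 + 139230706667908*t^3 in F_{230937938782433^4}^*.

155414289823928 + 219292505199851*t + 190872904598989*t^2 + 139230706667908*t^3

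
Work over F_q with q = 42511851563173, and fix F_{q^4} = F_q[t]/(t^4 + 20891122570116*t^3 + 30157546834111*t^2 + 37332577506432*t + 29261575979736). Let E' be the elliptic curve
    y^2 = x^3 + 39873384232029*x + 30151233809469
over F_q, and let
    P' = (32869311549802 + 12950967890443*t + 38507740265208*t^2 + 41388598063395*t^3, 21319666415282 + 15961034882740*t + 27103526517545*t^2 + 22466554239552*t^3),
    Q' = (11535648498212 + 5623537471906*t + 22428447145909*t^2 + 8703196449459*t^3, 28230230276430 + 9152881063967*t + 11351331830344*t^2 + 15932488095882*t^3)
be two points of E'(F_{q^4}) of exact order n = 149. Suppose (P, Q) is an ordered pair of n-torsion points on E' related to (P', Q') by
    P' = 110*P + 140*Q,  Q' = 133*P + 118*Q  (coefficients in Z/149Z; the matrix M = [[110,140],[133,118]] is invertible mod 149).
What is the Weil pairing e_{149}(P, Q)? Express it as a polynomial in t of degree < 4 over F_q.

e_{149}(aP+bQ,cP+dQ) = e_{149}(P,Q)^(ad-bc); with (a,b,c,d)=(110,140,133,118) this gives the det-149 law.
Hence e(P,Q) = e(P',Q')^{61} where 61 = 22^{-1} mod 149.
Miller loop for e_{149} over F_{42511851563173^4}: bits of 149 = 10010101; 7 double steps + 3 add steps, l/v at each.
Miller gives e_{149}(P',Q') = 82063850506 + 27889881845579*t + 5969924029701*t^2 + 27706669029815*t^3 in F_{42511851563173^4}.
Finally e_{149}(P,Q) = 1417322309759 + 22756818518586*t + 14875248462307*t^2 + 36832185205741*t^3.

1417322309759 + 22756818518586*t + 14875248462307*t^2 + 36832185205741*t^3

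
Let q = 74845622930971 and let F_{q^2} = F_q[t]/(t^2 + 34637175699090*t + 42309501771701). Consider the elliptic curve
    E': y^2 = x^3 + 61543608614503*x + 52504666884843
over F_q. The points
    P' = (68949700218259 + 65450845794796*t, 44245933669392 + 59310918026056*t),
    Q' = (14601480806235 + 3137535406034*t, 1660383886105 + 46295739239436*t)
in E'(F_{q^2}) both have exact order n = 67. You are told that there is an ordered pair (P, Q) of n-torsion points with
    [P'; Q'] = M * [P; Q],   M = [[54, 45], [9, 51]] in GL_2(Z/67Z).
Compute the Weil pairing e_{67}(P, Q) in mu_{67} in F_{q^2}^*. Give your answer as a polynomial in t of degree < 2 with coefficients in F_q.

60686161125732 + 49978041473930*t

e_{67}(aP+bQ,cP+dQ) = e_{67}(P,Q)^(ad-bc); with (a,b,c,d)=(54,45,9,51) this gives the det-67 law.
det(M) mod 67 = 4; its inverse in (Z/67)^* is 17 (check: 4*17 mod 67 = 1).
Run Miller on y^2=x^3+61543608614503*x+52504666884843 over F_{74845622930971}: ladder 1000011 (7 bits); e = f_P(D_Q)/f_Q(D_P).
Miller gives e_{67}(P',Q') = 31894681260596 + 66973864809678*t in F_{74845622930971^2}.
(31894681260596 + 66973864809678*t)^{17} mod (74845622930971,f) = 60686161125732 + 49978041473930*t.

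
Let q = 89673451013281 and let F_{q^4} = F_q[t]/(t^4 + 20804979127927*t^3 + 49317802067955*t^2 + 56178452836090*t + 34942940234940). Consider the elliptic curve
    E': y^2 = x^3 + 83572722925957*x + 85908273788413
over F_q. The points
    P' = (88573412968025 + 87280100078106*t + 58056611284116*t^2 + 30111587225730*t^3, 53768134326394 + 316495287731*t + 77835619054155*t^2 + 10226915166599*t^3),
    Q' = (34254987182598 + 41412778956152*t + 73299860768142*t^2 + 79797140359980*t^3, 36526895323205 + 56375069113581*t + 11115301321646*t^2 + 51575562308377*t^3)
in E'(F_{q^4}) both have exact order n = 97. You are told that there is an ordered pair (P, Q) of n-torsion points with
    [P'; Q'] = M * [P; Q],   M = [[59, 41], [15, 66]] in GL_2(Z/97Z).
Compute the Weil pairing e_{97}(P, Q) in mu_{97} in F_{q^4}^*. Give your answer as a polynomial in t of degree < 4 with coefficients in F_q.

e_{97}(aP+bQ,cP+dQ) = e_{97}(P,Q)^(ad-bc); with (a,b,c,d)=(59,41,15,66) this gives the det-97 law.
Inverting 78 mod 97: 51. Thus e_{97}(P,Q) = e(P',Q')^{51}.
Build f_{97,P'} and f_{97,Q'} via the 7-bit ladder of 97=1100001_2; evaluate at shifted divisors; quotient in F_{89673451013281^4}.
So e_{97}(P',Q') = 79392358786179 + 9668495741167*t + 60124456259440*t^2 + 57669218645983*t^3.
e_{97}(P,Q) = (79392358786179 + 9668495741167*t + 60124456259440*t^2 + 57669218645983*t^3)^{51} = 70561635512229 + 62197918482605*t + 5437633967761*t^2 + 73455094885907*t^3.

70561635512229 + 62197918482605*t + 5437633967761*t^2 + 73455094885907*t^3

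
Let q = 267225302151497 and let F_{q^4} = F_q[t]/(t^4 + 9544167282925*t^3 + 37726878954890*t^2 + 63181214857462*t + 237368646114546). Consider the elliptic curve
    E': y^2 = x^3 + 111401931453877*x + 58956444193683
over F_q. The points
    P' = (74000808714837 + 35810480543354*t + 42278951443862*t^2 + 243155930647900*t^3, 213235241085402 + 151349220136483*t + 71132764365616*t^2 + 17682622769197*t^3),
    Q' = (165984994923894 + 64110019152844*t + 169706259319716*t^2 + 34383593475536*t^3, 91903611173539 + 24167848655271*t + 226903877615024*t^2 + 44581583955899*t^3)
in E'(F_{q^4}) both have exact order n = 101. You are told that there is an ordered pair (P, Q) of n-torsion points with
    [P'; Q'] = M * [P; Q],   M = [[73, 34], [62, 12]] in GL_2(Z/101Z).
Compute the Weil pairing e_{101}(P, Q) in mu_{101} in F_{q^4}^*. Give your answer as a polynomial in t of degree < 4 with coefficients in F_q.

104652435051775 + 6965493034879*t + 234411315544909*t^2 + 171261593785407*t^3

Alternating bilinearity on E[101] (values in mu_{101} in F_{267225302151497^4}) gives e(P',Q') = e(P,Q)^det(M).
Hence e(P,Q) = e(P',Q')^{5} where 5 = 81^{-1} mod 101.
n = 101 = (1100101)_2 (7 bits, wt 4); accumulate f_{101,P'}(Q'+S)/f_{101,P'}(S) along the 6-step ladder.
e_{101}(P',Q') = 69314325600806 + 17838388941206*t + 160916399062343*t^2 + 230773343485360*t^3.
Finally e_{101}(P,Q) = 104652435051775 + 6965493034879*t + 234411315544909*t^2 + 171261593785407*t^3.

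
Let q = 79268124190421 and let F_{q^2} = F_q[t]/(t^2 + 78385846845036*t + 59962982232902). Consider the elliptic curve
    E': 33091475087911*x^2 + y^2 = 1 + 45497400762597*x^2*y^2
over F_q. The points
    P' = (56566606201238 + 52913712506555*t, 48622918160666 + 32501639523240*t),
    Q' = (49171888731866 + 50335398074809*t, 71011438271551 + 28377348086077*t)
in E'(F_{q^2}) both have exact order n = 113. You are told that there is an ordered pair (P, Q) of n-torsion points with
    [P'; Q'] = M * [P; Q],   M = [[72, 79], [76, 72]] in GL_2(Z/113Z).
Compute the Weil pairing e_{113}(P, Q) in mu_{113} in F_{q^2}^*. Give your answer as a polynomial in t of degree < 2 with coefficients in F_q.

55777234144066 + 3348601925903*t

Under M = [[72,79],[76,72]] in GL_2(Z/113), e_{113}(P',Q') = e_{113}(P,Q)^(72*72-79*76 mod 113).
Hence e(P,Q) = e(P',Q')^{74} where 74 = 84^{-1} mod 113.
Edwards->Montgomery: u=(1+y)/(1-y), v=u/x -> 33059010064869v^2=u^3+45984542110616u^2+u; then x_W=36532580676539u+65943562102032: y^2=x^3+73231581627198*x+27493980067291.
Run Miller on y^2=x^3+73231581627198*x+27493980067291 over F_{79268124190421}: ladder 1110001 (7 bits); e = f_P(D_Q)/f_Q(D_P).
Miller gives e_{113}(P',Q') = 32770872395302 + 59757546000958*t in F_{79268124190421^2}.
Thus e_{113}(P,Q) = 55777234144066 + 3348601925903*t.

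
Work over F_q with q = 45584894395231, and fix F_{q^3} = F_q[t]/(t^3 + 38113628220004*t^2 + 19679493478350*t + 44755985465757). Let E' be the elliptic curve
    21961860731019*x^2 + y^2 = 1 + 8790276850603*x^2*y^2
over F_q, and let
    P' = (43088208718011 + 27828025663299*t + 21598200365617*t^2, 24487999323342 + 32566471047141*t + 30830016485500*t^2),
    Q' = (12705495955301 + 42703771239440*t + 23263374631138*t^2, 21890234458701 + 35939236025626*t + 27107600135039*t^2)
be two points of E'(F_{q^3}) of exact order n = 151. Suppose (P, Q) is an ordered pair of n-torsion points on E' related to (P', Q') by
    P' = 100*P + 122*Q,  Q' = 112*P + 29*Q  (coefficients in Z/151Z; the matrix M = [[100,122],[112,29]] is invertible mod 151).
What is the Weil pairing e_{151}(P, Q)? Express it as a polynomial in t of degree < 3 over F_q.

20383519009328 + 262314426304*t + 44611841009880*t^2

e_{151} is bilinear + alternating on E[151], so e_{151}(100*P + 122*Q, 112*P + 29*Q) = e_{151}(P,Q)^(100*29-122*112).
Hence e(P,Q) = e(P',Q')^{7} where 7 = 108^{-1} mod 151.
Edwards a_E,d_E -> Montgomery A=15350086436029,B=33326149096493 -> Weierstrass 23034180986128,2040434466516 via alpha=20320321062014,beta=3292895970104.
Build f_{151,P'} and f_{151,Q'} via the 8-bit ladder of 151=10010111_2; evaluate at shifted divisors; quotient in F_{45584894395231^3}.
Result: e(P',Q') = 32676298034425 + 41951135421283*t + 38109105524173*t^2.
Finally e_{151}(P,Q) = 20383519009328 + 262314426304*t + 44611841009880*t^2.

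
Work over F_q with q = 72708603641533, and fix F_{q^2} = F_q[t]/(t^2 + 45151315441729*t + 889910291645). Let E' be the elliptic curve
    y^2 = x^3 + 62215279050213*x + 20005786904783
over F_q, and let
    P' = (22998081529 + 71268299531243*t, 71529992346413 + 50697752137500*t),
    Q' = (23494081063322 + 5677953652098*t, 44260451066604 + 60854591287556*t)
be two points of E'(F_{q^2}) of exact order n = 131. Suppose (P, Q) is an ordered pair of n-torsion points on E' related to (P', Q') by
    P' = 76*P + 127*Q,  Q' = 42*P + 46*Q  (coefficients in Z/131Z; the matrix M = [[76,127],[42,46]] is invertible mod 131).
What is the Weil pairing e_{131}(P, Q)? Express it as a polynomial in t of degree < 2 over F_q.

The 131-Weil pairing on E[131] over F_{72708603641533} is alternating-bilinear: e_{131}(P',Q') = e_{131}(P,Q)^det(M).
So e_{131}(P,Q) = e_{131}(P',Q')^{98}, since 127*98 = 1 mod 131.
n = 131 = (10000011)_2 (8 bits, wt 3); accumulate f_{131,P'}(Q'+S)/f_{131,P'}(S) along the 7-step ladder.
So e_{131}(P',Q') = 14185164903863 + 10436402996761*t.
Thus e_{131}(P,Q) = 26477557660629 + 38712835956200*t.

26477557660629 + 38712835956200*t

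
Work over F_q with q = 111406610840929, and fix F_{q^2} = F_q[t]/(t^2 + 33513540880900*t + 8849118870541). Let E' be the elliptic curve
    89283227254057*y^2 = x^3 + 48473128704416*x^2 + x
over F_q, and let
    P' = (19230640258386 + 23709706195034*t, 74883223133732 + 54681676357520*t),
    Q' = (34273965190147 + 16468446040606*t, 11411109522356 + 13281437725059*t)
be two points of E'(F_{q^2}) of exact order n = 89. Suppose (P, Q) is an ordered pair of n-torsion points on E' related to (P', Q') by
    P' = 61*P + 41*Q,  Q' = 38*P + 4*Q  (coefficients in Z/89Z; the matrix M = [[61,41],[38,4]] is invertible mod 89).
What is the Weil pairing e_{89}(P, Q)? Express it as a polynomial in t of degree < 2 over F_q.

43659444577024 + 96477836719896*t

The 89-Weil pairing on E[89] over F_{111406610840929} is alternating-bilinear: e_{89}(P',Q') = e_{89}(P,Q)^det(M).
det(M) mod 89 = 21; its inverse in (Z/89)^* is 17 (check: 21*17 mod 89 = 1).
Set x_W=47437677009850*u+86049365152301, y_W=47437677009850*v; then E': y_W^2=x_W^3+11481322598133*x_W+82888132424493.
7-bit Miller (1011001) on E'/F_{111406610840929} with a'=11481322598133, b'=82888132424493: accumulate tangent/chord ratios at Q'+S and P'+S'.
Result: e(P',Q') = 102170758193288 + 14850781579594*t.
Thus e_{89}(P,Q) = 43659444577024 + 96477836719896*t.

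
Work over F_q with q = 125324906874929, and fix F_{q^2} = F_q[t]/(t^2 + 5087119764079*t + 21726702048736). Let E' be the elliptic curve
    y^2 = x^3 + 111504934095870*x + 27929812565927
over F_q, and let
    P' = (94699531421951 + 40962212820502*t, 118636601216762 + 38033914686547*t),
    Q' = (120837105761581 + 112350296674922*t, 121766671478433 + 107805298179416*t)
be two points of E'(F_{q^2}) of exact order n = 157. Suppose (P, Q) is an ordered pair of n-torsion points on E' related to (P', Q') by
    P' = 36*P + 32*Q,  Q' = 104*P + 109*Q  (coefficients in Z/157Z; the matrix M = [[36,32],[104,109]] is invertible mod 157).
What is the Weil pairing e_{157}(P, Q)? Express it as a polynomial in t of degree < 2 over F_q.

e_{157} is bilinear + alternating on E[157], so e_{157}(36*P + 32*Q, 104*P + 109*Q) = e_{157}(P,Q)^(36*109-32*104).
Inverting 125 mod 157: 103. Thus e_{157}(P,Q) = e(P',Q')^{103}.
Double-and-add over 10011101: 8-1 doublings, 5-1 additions; each step l_{T,T}/v_{2T} or l_{T,P'}/v at Q'+S for random S.
Miller gives e_{157}(P',Q') = 25522096051796 + 123196649365338*t in F_{125324906874929^2}.
Hence e(P,Q) = 23652833926288 + 72001149060170*t in F_{125324906874929^2}^*.

23652833926288 + 72001149060170*t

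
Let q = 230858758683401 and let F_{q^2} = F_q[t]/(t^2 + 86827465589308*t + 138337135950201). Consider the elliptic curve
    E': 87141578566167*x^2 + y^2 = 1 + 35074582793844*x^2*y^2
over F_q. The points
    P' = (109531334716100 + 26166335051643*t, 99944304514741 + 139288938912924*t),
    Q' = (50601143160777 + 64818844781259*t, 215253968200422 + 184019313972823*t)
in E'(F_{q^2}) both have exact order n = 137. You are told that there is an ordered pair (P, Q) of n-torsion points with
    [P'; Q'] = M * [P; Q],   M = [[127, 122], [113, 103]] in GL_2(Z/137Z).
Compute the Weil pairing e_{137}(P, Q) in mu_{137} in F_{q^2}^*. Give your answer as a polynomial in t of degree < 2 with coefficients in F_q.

21419361992044 + 100967526606621*t

Alternating bilinearity on E[137] (values in mu_{137} in F_{230858758683401^2}) gives e(P',Q') = e(P,Q)^det(M).
det(M) mod 137 = 117; its inverse in (Z/137)^* is 89 (check: 117*89 mod 137 = 1).
Map (x,y)_Ed via u=(1+y)/(1-y), v=(1+y)/((1-y)x) to Montgomery A=32965793148849,B=209792851397121; then to (a',b')=(59278891957145,17620355468751).
Miller loop for e_{137} over F_{230858758683401^2}: bits of 137 = 10001001; 7 double steps + 2 add steps, l/v at each.
e_{137}(P',Q') = 98666087236074 + 94886962568579*t.
Finally e_{137}(P,Q) = 21419361992044 + 100967526606621*t.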